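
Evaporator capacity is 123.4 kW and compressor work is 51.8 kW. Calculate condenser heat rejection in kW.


Q_cond = Q_evap + W
Q_cond = 123.4 + 51.8
Q_cond = 175.2 kW

175.2


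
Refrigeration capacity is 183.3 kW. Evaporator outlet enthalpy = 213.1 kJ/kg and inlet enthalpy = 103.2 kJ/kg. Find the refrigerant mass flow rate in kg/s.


dh = 213.1 - 103.2 = 109.9 kJ/kg
m_dot = Q / dh = 183.3 / 109.9 = 1.6679 kg/s

1.6679


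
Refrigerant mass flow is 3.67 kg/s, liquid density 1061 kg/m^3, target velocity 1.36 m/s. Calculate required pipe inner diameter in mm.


A = m_dot / (rho * v) = 3.67 / (1061 * 1.36) = 0.002543383046 m^2
d = sqrt(4*A/pi) * 1000
d = 56.9 mm

56.9


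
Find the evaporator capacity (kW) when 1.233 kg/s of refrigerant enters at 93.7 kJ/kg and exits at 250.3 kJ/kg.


dh = 250.3 - 93.7 = 156.6 kJ/kg
Q_evap = m_dot * dh = 1.233 * 156.6
Q_evap = 193.09 kW

193.09


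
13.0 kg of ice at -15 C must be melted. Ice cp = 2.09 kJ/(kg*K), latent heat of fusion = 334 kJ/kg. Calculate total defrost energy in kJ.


Sensible heat = cp * dT = 2.09 * 15 = 31.35 kJ/kg
Total per kg = 31.35 + 334 = 365.35 kJ/kg
Q = m * total = 13.0 * 365.35
Q = 4749.6 kJ

4749.6


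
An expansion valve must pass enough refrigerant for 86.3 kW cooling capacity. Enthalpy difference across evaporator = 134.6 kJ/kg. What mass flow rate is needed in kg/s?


m_dot = Q / dh
m_dot = 86.3 / 134.6
m_dot = 0.6412 kg/s

0.6412


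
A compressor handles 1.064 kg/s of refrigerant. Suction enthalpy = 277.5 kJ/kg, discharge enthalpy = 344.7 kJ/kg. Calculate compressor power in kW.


dh = 344.7 - 277.5 = 67.2 kJ/kg
W = m_dot * dh = 1.064 * 67.2 = 71.5 kW

71.5


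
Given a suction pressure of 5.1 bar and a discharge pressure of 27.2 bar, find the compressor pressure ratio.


PR = P_high / P_low
PR = 27.2 / 5.1
PR = 5.333

5.333


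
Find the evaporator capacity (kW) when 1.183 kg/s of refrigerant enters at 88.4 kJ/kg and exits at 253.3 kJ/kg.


dh = 253.3 - 88.4 = 164.9 kJ/kg
Q_evap = m_dot * dh = 1.183 * 164.9
Q_evap = 195.08 kW

195.08


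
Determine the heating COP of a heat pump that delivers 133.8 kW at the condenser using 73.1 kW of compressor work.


COP_hp = Q_cond / W
COP_hp = 133.8 / 73.1
COP_hp = 1.83

1.83


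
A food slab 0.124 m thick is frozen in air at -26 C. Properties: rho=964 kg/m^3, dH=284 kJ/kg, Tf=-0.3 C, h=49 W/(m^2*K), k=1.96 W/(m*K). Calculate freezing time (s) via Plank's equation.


dT = -0.3 - (-26) = 25.7 K
term1 = a/(2h) = 0.124/(2*49) = 0.001265306122
term2 = a^2/(8k) = 0.124^2/(8*1.96) = 0.0009806122449
t = rho*dH*1000/dT * (term1 + term2)
t = 964*284*1000/25.7 * (0.001265306122 + 0.0009806122449)
t = 23925 s

23925


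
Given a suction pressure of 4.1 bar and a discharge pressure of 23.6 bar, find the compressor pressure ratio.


PR = P_high / P_low
PR = 23.6 / 4.1
PR = 5.756

5.756


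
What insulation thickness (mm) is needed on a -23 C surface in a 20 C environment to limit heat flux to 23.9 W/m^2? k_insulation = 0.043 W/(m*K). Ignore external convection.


dT = 20 - (-23) = 43 K
thickness = k * dT / q_max * 1000
thickness = 0.043 * 43 / 23.9 * 1000
thickness = 77.4 mm

77.4


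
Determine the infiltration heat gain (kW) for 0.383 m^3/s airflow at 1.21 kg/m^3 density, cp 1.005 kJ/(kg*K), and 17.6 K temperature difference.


Q = V_dot * rho * cp * dT
Q = 0.383 * 1.21 * 1.005 * 17.6
Q = 8.197 kW

8.197


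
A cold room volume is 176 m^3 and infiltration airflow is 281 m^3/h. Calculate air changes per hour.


ACH = flow / volume
ACH = 281 / 176
ACH = 1.597

1.597


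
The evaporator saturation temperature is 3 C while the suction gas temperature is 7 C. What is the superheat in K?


Superheat = T_suction - T_evap
Superheat = 7 - (3)
Superheat = 4 K

4


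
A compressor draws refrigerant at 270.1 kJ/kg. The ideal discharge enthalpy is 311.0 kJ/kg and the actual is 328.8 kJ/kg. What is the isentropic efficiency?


dh_ideal = 311.0 - 270.1 = 40.9 kJ/kg
dh_actual = 328.8 - 270.1 = 58.7 kJ/kg
eta_s = dh_ideal / dh_actual = 40.9 / 58.7
eta_s = 0.6968

0.6968


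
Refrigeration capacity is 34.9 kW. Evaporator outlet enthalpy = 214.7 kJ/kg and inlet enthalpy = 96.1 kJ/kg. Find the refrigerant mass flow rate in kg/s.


dh = 214.7 - 96.1 = 118.6 kJ/kg
m_dot = Q / dh = 34.9 / 118.6 = 0.2943 kg/s

0.2943


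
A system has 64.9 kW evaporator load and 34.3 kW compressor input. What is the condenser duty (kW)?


Q_cond = Q_evap + W
Q_cond = 64.9 + 34.3
Q_cond = 99.2 kW

99.2


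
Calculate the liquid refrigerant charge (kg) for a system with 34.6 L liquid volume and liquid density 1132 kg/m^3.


Charge = V * rho / 1000
Charge = 34.6 * 1132 / 1000
Charge = 39.17 kg

39.17


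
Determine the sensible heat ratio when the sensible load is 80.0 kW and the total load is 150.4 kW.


SHR = Q_sensible / Q_total
SHR = 80.0 / 150.4
SHR = 0.532

0.532


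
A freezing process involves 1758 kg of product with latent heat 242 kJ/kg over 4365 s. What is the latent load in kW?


Q_lat = m * h_fg / t
Q_lat = 1758 * 242 / 4365
Q_lat = 97.47 kW

97.47


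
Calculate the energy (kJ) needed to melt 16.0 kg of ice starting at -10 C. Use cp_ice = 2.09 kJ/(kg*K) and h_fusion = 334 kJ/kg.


Sensible heat = cp * dT = 2.09 * 10 = 20.9 kJ/kg
Total per kg = 20.9 + 334 = 354.9 kJ/kg
Q = m * total = 16.0 * 354.9
Q = 5678.4 kJ

5678.4


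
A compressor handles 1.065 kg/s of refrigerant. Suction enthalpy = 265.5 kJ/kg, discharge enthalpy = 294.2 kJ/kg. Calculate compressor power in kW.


dh = 294.2 - 265.5 = 28.7 kJ/kg
W = m_dot * dh = 1.065 * 28.7 = 30.57 kW

30.57


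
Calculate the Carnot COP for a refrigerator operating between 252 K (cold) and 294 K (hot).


dT = 294 - 252 = 42 K
COP_carnot = T_cold / dT = 252 / 42
COP_carnot = 6.0

6.0


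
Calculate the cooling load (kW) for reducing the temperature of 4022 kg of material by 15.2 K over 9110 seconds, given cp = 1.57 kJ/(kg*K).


Q = m * cp * dT / t
Q = 4022 * 1.57 * 15.2 / 9110
Q = 10.536 kW

10.536


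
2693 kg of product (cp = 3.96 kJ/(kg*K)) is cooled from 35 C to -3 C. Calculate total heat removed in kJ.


dT = 35 - (-3) = 38 K
Q = m * cp * dT = 2693 * 3.96 * 38
Q = 405243 kJ

405243


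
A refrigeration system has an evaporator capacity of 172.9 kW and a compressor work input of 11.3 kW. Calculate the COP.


COP = Q_evap / W
COP = 172.9 / 11.3
COP = 15.301

15.301


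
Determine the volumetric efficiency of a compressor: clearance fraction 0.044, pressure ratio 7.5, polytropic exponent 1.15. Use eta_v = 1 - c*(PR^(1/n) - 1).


PR^(1/n) = 7.5^(1/1.15) = 5.76663997
eta_v = 1 - 0.044 * (5.76663997 - 1)
eta_v = 0.7903

0.7903


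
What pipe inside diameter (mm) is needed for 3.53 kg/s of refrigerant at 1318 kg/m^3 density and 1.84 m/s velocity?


A = m_dot / (rho * v) = 3.53 / (1318 * 1.84) = 0.001455598073 m^2
d = sqrt(4*A/pi) * 1000
d = 43.1 mm

43.1


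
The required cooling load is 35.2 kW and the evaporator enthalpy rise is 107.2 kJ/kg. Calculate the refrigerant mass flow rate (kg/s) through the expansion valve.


m_dot = Q / dh
m_dot = 35.2 / 107.2
m_dot = 0.3284 kg/s

0.3284


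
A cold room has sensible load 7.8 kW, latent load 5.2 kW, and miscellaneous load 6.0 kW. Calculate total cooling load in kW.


Q_total = Q_s + Q_l + Q_misc
Q_total = 7.8 + 5.2 + 6.0
Q_total = 19.0 kW

19.0


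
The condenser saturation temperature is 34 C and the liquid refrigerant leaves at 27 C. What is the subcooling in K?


Subcooling = T_cond - T_liquid
Subcooling = 34 - 27
Subcooling = 7 K

7


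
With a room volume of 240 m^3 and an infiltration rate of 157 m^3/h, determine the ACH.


ACH = flow / volume
ACH = 157 / 240
ACH = 0.654

0.654


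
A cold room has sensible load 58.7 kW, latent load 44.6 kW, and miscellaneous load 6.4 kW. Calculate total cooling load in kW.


Q_total = Q_s + Q_l + Q_misc
Q_total = 58.7 + 44.6 + 6.4
Q_total = 109.7 kW

109.7


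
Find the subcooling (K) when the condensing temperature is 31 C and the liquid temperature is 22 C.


Subcooling = T_cond - T_liquid
Subcooling = 31 - 22
Subcooling = 9 K

9


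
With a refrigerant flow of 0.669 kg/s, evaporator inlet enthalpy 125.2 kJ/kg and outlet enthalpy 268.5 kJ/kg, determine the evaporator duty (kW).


dh = 268.5 - 125.2 = 143.3 kJ/kg
Q_evap = m_dot * dh = 0.669 * 143.3
Q_evap = 95.87 kW

95.87


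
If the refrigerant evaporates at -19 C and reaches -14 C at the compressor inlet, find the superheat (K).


Superheat = T_suction - T_evap
Superheat = -14 - (-19)
Superheat = 5 K

5


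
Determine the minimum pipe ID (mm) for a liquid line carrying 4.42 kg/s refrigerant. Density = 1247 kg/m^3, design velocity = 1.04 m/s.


A = m_dot / (rho * v) = 4.42 / (1247 * 1.04) = 0.003408179631 m^2
d = sqrt(4*A/pi) * 1000
d = 65.9 mm

65.9


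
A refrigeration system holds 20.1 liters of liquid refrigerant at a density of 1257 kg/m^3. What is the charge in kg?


Charge = V * rho / 1000
Charge = 20.1 * 1257 / 1000
Charge = 25.27 kg

25.27


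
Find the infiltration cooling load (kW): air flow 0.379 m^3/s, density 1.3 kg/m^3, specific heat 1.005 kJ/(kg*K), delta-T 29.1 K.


Q = V_dot * rho * cp * dT
Q = 0.379 * 1.3 * 1.005 * 29.1
Q = 14.409 kW

14.409


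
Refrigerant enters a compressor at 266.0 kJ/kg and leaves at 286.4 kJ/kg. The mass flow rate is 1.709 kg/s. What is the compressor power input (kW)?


dh = 286.4 - 266.0 = 20.4 kJ/kg
W = m_dot * dh = 1.709 * 20.4 = 34.86 kW

34.86


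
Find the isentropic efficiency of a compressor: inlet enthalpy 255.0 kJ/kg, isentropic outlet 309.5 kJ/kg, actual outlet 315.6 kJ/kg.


dh_ideal = 309.5 - 255.0 = 54.5 kJ/kg
dh_actual = 315.6 - 255.0 = 60.6 kJ/kg
eta_s = dh_ideal / dh_actual = 54.5 / 60.6
eta_s = 0.8993

0.8993


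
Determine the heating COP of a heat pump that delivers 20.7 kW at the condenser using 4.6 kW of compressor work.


COP_hp = Q_cond / W
COP_hp = 20.7 / 4.6
COP_hp = 4.5

4.5


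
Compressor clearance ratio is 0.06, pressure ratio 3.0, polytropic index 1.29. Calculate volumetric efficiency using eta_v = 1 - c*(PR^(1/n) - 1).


PR^(1/n) = 3.0^(1/1.29) = 2.34348101
eta_v = 1 - 0.06 * (2.34348101 - 1)
eta_v = 0.9194

0.9194


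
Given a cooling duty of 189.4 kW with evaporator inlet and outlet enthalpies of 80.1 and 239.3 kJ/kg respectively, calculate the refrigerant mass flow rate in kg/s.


dh = 239.3 - 80.1 = 159.2 kJ/kg
m_dot = Q / dh = 189.4 / 159.2 = 1.1897 kg/s

1.1897


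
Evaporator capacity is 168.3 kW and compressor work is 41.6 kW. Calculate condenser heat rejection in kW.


Q_cond = Q_evap + W
Q_cond = 168.3 + 41.6
Q_cond = 209.9 kW

209.9


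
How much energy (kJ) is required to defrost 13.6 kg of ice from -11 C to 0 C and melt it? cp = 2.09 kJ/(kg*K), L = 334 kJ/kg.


Sensible heat = cp * dT = 2.09 * 11 = 22.99 kJ/kg
Total per kg = 22.99 + 334 = 356.99 kJ/kg
Q = m * total = 13.6 * 356.99
Q = 4855.1 kJ

4855.1


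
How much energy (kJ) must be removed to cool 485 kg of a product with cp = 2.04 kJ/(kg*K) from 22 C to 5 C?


dT = 22 - (5) = 17 K
Q = m * cp * dT = 485 * 2.04 * 17
Q = 16820 kJ

16820


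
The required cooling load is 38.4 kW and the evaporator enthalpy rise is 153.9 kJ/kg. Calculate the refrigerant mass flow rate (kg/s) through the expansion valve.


m_dot = Q / dh
m_dot = 38.4 / 153.9
m_dot = 0.2495 kg/s

0.2495


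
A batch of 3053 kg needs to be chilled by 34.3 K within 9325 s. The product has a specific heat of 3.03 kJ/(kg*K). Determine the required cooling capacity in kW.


Q = m * cp * dT / t
Q = 3053 * 3.03 * 34.3 / 9325
Q = 34.026 kW

34.026


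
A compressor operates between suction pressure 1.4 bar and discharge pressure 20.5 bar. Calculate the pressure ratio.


PR = P_high / P_low
PR = 20.5 / 1.4
PR = 14.643

14.643


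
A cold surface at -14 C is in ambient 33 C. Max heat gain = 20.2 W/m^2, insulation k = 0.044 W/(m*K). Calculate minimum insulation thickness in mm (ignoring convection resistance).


dT = 33 - (-14) = 47 K
thickness = k * dT / q_max * 1000
thickness = 0.044 * 47 / 20.2 * 1000
thickness = 102.4 mm

102.4


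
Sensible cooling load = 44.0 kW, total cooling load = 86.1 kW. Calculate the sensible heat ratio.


SHR = Q_sensible / Q_total
SHR = 44.0 / 86.1
SHR = 0.511

0.511


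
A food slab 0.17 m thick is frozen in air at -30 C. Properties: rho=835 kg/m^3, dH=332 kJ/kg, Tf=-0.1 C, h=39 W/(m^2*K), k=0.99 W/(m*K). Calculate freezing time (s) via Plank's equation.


dT = -0.1 - (-30) = 29.9 K
term1 = a/(2h) = 0.17/(2*39) = 0.002179487179
term2 = a^2/(8k) = 0.17^2/(8*0.99) = 0.003648989899
t = rho*dH*1000/dT * (term1 + term2)
t = 835*332*1000/29.9 * (0.002179487179 + 0.003648989899)
t = 54039 s

54039


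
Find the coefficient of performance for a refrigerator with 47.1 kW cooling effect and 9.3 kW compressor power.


COP = Q_evap / W
COP = 47.1 / 9.3
COP = 5.065

5.065


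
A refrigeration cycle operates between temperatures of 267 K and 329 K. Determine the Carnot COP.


dT = 329 - 267 = 62 K
COP_carnot = T_cold / dT = 267 / 62
COP_carnot = 4.306

4.306


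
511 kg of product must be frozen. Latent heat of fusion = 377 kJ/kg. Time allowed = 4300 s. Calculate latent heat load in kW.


Q_lat = m * h_fg / t
Q_lat = 511 * 377 / 4300
Q_lat = 44.8 kW

44.8


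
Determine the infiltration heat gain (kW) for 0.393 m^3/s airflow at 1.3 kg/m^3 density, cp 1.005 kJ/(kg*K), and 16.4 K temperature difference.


Q = V_dot * rho * cp * dT
Q = 0.393 * 1.3 * 1.005 * 16.4
Q = 8.421 kW

8.421


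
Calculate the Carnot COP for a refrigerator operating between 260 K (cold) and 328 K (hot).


dT = 328 - 260 = 68 K
COP_carnot = T_cold / dT = 260 / 68
COP_carnot = 3.824

3.824


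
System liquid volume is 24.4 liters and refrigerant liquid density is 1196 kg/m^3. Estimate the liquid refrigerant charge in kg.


Charge = V * rho / 1000
Charge = 24.4 * 1196 / 1000
Charge = 29.18 kg

29.18


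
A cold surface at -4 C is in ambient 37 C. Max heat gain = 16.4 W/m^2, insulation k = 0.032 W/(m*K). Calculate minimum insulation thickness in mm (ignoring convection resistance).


dT = 37 - (-4) = 41 K
thickness = k * dT / q_max * 1000
thickness = 0.032 * 41 / 16.4 * 1000
thickness = 80.0 mm

80.0


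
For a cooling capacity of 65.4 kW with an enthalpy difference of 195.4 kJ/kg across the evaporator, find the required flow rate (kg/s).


m_dot = Q / dh
m_dot = 65.4 / 195.4
m_dot = 0.3347 kg/s

0.3347


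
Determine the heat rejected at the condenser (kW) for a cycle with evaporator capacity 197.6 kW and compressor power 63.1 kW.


Q_cond = Q_evap + W
Q_cond = 197.6 + 63.1
Q_cond = 260.7 kW

260.7


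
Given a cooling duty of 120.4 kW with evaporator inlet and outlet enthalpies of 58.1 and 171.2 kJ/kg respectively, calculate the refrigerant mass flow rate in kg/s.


dh = 171.2 - 58.1 = 113.1 kJ/kg
m_dot = Q / dh = 120.4 / 113.1 = 1.0645 kg/s

1.0645


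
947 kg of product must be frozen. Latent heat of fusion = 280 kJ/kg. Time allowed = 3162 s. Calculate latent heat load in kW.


Q_lat = m * h_fg / t
Q_lat = 947 * 280 / 3162
Q_lat = 83.86 kW

83.86


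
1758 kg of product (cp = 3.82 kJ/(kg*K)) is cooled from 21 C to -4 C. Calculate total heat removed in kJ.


dT = 21 - (-4) = 25 K
Q = m * cp * dT = 1758 * 3.82 * 25
Q = 167889 kJ

167889


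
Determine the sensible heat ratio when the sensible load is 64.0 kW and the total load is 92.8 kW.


SHR = Q_sensible / Q_total
SHR = 64.0 / 92.8
SHR = 0.69

0.69


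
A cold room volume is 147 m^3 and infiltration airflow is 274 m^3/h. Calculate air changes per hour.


ACH = flow / volume
ACH = 274 / 147
ACH = 1.864

1.864


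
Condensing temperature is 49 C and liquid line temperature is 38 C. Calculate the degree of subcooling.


Subcooling = T_cond - T_liquid
Subcooling = 49 - 38
Subcooling = 11 K

11


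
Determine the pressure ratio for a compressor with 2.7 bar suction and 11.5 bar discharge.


PR = P_high / P_low
PR = 11.5 / 2.7
PR = 4.259

4.259


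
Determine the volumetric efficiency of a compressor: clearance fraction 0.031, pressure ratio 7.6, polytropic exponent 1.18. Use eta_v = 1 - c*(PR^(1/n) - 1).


PR^(1/n) = 7.6^(1/1.18) = 5.57766205
eta_v = 1 - 0.031 * (5.57766205 - 1)
eta_v = 0.8581

0.8581


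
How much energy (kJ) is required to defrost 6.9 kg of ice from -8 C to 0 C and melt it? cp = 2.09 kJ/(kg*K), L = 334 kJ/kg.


Sensible heat = cp * dT = 2.09 * 8 = 16.72 kJ/kg
Total per kg = 16.72 + 334 = 350.72 kJ/kg
Q = m * total = 6.9 * 350.72
Q = 2420.0 kJ

2420.0


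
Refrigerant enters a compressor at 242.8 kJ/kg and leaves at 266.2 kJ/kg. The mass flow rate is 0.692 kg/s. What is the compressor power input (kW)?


dh = 266.2 - 242.8 = 23.4 kJ/kg
W = m_dot * dh = 0.692 * 23.4 = 16.19 kW

16.19


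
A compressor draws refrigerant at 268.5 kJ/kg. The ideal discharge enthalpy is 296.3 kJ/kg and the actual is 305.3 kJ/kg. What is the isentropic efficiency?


dh_ideal = 296.3 - 268.5 = 27.8 kJ/kg
dh_actual = 305.3 - 268.5 = 36.8 kJ/kg
eta_s = dh_ideal / dh_actual = 27.8 / 36.8
eta_s = 0.7554

0.7554


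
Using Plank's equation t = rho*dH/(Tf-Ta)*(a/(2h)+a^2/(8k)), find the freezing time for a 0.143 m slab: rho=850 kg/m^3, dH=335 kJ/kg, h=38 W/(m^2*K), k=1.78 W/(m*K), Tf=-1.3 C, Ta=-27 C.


dT = -1.3 - (-27) = 25.7 K
term1 = a/(2h) = 0.143/(2*38) = 0.001881578947
term2 = a^2/(8k) = 0.143^2/(8*1.78) = 0.001436025281
t = rho*dH*1000/dT * (term1 + term2)
t = 850*335*1000/25.7 * (0.001881578947 + 0.001436025281)
t = 36758 s

36758


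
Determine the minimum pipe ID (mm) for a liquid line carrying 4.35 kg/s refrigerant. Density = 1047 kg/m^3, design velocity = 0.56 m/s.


A = m_dot / (rho * v) = 4.35 / (1047 * 0.56) = 0.007419156774 m^2
d = sqrt(4*A/pi) * 1000
d = 97.2 mm

97.2


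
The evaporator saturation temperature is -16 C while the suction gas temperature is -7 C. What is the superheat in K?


Superheat = T_suction - T_evap
Superheat = -7 - (-16)
Superheat = 9 K

9


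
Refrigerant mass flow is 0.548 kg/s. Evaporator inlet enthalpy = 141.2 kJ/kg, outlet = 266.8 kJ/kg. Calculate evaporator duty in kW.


dh = 266.8 - 141.2 = 125.6 kJ/kg
Q_evap = m_dot * dh = 0.548 * 125.6
Q_evap = 68.83 kW

68.83


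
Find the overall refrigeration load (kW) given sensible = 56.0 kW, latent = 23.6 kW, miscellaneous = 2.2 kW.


Q_total = Q_s + Q_l + Q_misc
Q_total = 56.0 + 23.6 + 2.2
Q_total = 81.8 kW

81.8


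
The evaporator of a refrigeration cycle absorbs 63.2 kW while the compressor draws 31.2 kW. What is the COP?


COP = Q_evap / W
COP = 63.2 / 31.2
COP = 2.026

2.026


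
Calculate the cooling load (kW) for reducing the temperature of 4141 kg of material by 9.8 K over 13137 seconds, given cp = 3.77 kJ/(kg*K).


Q = m * cp * dT / t
Q = 4141 * 3.77 * 9.8 / 13137
Q = 11.646 kW

11.646


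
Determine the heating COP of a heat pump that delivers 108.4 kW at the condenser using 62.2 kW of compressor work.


COP_hp = Q_cond / W
COP_hp = 108.4 / 62.2
COP_hp = 1.743

1.743


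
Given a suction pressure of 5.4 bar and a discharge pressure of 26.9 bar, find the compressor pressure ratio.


PR = P_high / P_low
PR = 26.9 / 5.4
PR = 4.981

4.981


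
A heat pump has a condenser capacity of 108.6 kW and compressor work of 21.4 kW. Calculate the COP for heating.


COP_hp = Q_cond / W
COP_hp = 108.6 / 21.4
COP_hp = 5.075

5.075


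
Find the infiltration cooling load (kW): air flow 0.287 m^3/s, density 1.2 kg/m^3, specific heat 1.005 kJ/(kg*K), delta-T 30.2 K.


Q = V_dot * rho * cp * dT
Q = 0.287 * 1.2 * 1.005 * 30.2
Q = 10.453 kW

10.453


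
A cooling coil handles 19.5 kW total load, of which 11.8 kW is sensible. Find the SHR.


SHR = Q_sensible / Q_total
SHR = 11.8 / 19.5
SHR = 0.605

0.605


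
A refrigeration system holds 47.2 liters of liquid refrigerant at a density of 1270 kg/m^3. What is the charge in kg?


Charge = V * rho / 1000
Charge = 47.2 * 1270 / 1000
Charge = 59.94 kg

59.94


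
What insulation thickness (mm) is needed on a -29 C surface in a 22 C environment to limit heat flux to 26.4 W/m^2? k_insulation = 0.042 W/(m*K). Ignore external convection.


dT = 22 - (-29) = 51 K
thickness = k * dT / q_max * 1000
thickness = 0.042 * 51 / 26.4 * 1000
thickness = 81.1 mm

81.1


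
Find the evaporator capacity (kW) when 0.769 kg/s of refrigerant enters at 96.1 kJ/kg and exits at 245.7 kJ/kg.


dh = 245.7 - 96.1 = 149.6 kJ/kg
Q_evap = m_dot * dh = 0.769 * 149.6
Q_evap = 115.04 kW

115.04


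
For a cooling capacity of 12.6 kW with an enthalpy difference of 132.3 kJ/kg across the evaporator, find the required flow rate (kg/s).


m_dot = Q / dh
m_dot = 12.6 / 132.3
m_dot = 0.0952 kg/s

0.0952


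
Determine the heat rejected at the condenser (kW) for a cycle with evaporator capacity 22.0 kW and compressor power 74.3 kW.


Q_cond = Q_evap + W
Q_cond = 22.0 + 74.3
Q_cond = 96.3 kW

96.3


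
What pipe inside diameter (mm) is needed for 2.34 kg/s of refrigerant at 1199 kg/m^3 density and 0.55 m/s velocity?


A = m_dot / (rho * v) = 2.34 / (1199 * 0.55) = 0.003548411555 m^2
d = sqrt(4*A/pi) * 1000
d = 67.2 mm

67.2


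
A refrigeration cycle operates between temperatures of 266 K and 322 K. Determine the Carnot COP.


dT = 322 - 266 = 56 K
COP_carnot = T_cold / dT = 266 / 56
COP_carnot = 4.75

4.75


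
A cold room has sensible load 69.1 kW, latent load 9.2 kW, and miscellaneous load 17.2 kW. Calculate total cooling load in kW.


Q_total = Q_s + Q_l + Q_misc
Q_total = 69.1 + 9.2 + 17.2
Q_total = 95.5 kW

95.5


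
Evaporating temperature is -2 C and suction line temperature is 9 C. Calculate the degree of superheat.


Superheat = T_suction - T_evap
Superheat = 9 - (-2)
Superheat = 11 K

11


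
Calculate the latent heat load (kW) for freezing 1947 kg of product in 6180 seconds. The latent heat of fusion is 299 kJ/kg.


Q_lat = m * h_fg / t
Q_lat = 1947 * 299 / 6180
Q_lat = 94.2 kW

94.2


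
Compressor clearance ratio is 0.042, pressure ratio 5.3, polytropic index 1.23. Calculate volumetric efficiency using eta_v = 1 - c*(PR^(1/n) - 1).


PR^(1/n) = 5.3^(1/1.23) = 3.88009332
eta_v = 1 - 0.042 * (3.88009332 - 1)
eta_v = 0.879

0.879


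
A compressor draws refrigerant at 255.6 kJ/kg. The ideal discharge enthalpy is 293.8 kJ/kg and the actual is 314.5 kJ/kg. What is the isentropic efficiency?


dh_ideal = 293.8 - 255.6 = 38.2 kJ/kg
dh_actual = 314.5 - 255.6 = 58.9 kJ/kg
eta_s = dh_ideal / dh_actual = 38.2 / 58.9
eta_s = 0.6486

0.6486


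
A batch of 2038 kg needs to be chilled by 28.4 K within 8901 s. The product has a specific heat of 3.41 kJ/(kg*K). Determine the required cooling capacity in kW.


Q = m * cp * dT / t
Q = 2038 * 3.41 * 28.4 / 8901
Q = 22.174 kW

22.174


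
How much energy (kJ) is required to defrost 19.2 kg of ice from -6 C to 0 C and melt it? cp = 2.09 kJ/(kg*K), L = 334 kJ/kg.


Sensible heat = cp * dT = 2.09 * 6 = 12.54 kJ/kg
Total per kg = 12.54 + 334 = 346.54 kJ/kg
Q = m * total = 19.2 * 346.54
Q = 6653.6 kJ

6653.6


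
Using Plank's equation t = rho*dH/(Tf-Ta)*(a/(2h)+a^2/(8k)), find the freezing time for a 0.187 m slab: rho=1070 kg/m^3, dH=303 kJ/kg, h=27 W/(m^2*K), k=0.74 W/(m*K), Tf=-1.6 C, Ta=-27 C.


dT = -1.6 - (-27) = 25.4 K
term1 = a/(2h) = 0.187/(2*27) = 0.003462962963
term2 = a^2/(8k) = 0.187^2/(8*0.74) = 0.005906925676
t = rho*dH*1000/dT * (term1 + term2)
t = 1070*303*1000/25.4 * (0.003462962963 + 0.005906925676)
t = 119599 s

119599


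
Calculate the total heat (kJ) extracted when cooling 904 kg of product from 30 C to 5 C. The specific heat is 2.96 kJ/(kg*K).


dT = 30 - (5) = 25 K
Q = m * cp * dT = 904 * 2.96 * 25
Q = 66896 kJ

66896


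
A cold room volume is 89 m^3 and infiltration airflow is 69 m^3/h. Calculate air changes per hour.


ACH = flow / volume
ACH = 69 / 89
ACH = 0.775

0.775


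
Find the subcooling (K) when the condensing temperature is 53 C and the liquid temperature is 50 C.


Subcooling = T_cond - T_liquid
Subcooling = 53 - 50
Subcooling = 3 K

3


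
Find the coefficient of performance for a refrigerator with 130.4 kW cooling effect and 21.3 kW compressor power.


COP = Q_evap / W
COP = 130.4 / 21.3
COP = 6.122

6.122


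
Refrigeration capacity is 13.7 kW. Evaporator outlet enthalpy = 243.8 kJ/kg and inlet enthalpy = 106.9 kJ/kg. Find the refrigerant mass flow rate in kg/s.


dh = 243.8 - 106.9 = 136.9 kJ/kg
m_dot = Q / dh = 13.7 / 136.9 = 0.1001 kg/s

0.1001


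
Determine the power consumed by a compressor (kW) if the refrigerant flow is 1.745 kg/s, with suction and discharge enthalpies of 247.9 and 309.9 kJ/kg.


dh = 309.9 - 247.9 = 62.0 kJ/kg
W = m_dot * dh = 1.745 * 62.0 = 108.19 kW

108.19


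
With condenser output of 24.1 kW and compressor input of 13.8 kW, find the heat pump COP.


COP_hp = Q_cond / W
COP_hp = 24.1 / 13.8
COP_hp = 1.746

1.746


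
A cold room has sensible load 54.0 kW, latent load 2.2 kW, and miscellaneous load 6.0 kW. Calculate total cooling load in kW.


Q_total = Q_s + Q_l + Q_misc
Q_total = 54.0 + 2.2 + 6.0
Q_total = 62.2 kW

62.2


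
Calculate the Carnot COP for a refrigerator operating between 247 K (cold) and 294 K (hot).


dT = 294 - 247 = 47 K
COP_carnot = T_cold / dT = 247 / 47
COP_carnot = 5.255

5.255


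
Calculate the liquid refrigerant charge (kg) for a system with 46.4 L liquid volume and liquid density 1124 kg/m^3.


Charge = V * rho / 1000
Charge = 46.4 * 1124 / 1000
Charge = 52.15 kg

52.15


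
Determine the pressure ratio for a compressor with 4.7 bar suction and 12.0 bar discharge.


PR = P_high / P_low
PR = 12.0 / 4.7
PR = 2.553

2.553


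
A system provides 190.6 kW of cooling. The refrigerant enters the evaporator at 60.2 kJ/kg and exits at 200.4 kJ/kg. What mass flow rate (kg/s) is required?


dh = 200.4 - 60.2 = 140.2 kJ/kg
m_dot = Q / dh = 190.6 / 140.2 = 1.3595 kg/s

1.3595


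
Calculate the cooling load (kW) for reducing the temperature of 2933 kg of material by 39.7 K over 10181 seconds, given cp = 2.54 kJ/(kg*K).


Q = m * cp * dT / t
Q = 2933 * 2.54 * 39.7 / 10181
Q = 29.05 kW

29.05


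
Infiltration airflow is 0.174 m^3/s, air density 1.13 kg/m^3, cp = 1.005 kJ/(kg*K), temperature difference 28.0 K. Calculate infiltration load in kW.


Q = V_dot * rho * cp * dT
Q = 0.174 * 1.13 * 1.005 * 28.0
Q = 5.533 kW

5.533


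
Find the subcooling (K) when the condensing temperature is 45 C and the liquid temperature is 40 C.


Subcooling = T_cond - T_liquid
Subcooling = 45 - 40
Subcooling = 5 K

5


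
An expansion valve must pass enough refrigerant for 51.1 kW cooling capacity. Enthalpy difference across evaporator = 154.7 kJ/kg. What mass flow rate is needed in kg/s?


m_dot = Q / dh
m_dot = 51.1 / 154.7
m_dot = 0.3303 kg/s

0.3303


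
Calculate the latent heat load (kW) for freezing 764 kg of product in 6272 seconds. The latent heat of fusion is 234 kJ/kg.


Q_lat = m * h_fg / t
Q_lat = 764 * 234 / 6272
Q_lat = 28.5 kW

28.5


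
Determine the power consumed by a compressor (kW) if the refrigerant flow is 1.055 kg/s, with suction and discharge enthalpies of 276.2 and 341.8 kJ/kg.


dh = 341.8 - 276.2 = 65.6 kJ/kg
W = m_dot * dh = 1.055 * 65.6 = 69.21 kW

69.21


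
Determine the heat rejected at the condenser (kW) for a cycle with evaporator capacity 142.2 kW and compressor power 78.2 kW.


Q_cond = Q_evap + W
Q_cond = 142.2 + 78.2
Q_cond = 220.4 kW

220.4


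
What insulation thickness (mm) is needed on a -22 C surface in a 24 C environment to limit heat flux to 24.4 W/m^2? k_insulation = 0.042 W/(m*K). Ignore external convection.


dT = 24 - (-22) = 46 K
thickness = k * dT / q_max * 1000
thickness = 0.042 * 46 / 24.4 * 1000
thickness = 79.2 mm

79.2


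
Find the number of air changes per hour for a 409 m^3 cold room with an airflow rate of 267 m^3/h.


ACH = flow / volume
ACH = 267 / 409
ACH = 0.653

0.653


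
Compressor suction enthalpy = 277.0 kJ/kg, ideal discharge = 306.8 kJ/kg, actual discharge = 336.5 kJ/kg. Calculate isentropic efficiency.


dh_ideal = 306.8 - 277.0 = 29.8 kJ/kg
dh_actual = 336.5 - 277.0 = 59.5 kJ/kg
eta_s = dh_ideal / dh_actual = 29.8 / 59.5
eta_s = 0.5008

0.5008


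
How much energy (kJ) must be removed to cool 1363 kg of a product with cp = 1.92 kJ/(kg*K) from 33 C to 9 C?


dT = 33 - (9) = 24 K
Q = m * cp * dT = 1363 * 1.92 * 24
Q = 62807 kJ

62807


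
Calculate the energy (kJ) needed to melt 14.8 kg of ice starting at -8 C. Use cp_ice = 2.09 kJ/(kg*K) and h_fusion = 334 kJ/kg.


Sensible heat = cp * dT = 2.09 * 8 = 16.72 kJ/kg
Total per kg = 16.72 + 334 = 350.72 kJ/kg
Q = m * total = 14.8 * 350.72
Q = 5190.7 kJ

5190.7


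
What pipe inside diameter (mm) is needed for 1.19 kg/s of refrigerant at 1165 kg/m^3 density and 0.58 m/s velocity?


A = m_dot / (rho * v) = 1.19 / (1165 * 0.58) = 0.001761136599 m^2
d = sqrt(4*A/pi) * 1000
d = 47.4 mm

47.4


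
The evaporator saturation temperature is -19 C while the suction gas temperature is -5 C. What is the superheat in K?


Superheat = T_suction - T_evap
Superheat = -5 - (-19)
Superheat = 14 K

14


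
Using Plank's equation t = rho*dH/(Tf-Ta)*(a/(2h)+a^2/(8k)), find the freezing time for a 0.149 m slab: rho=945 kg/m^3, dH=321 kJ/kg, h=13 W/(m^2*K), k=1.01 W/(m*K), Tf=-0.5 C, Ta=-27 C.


dT = -0.5 - (-27) = 26.5 K
term1 = a/(2h) = 0.149/(2*13) = 0.005730769231
term2 = a^2/(8k) = 0.149^2/(8*1.01) = 0.002747648515
t = rho*dH*1000/dT * (term1 + term2)
t = 945*321*1000/26.5 * (0.005730769231 + 0.002747648515)
t = 97052 s

97052


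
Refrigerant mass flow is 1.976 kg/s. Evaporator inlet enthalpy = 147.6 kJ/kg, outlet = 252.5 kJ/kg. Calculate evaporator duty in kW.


dh = 252.5 - 147.6 = 104.9 kJ/kg
Q_evap = m_dot * dh = 1.976 * 104.9
Q_evap = 207.28 kW

207.28


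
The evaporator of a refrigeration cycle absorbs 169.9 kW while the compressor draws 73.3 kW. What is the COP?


COP = Q_evap / W
COP = 169.9 / 73.3
COP = 2.318

2.318


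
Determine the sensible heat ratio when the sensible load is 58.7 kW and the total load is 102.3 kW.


SHR = Q_sensible / Q_total
SHR = 58.7 / 102.3
SHR = 0.574

0.574


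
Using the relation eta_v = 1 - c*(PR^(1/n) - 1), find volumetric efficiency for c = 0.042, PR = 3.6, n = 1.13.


PR^(1/n) = 3.6^(1/1.13) = 3.10672704
eta_v = 1 - 0.042 * (3.10672704 - 1)
eta_v = 0.9115

0.9115


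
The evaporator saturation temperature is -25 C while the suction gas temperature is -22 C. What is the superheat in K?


Superheat = T_suction - T_evap
Superheat = -22 - (-25)
Superheat = 3 K

3


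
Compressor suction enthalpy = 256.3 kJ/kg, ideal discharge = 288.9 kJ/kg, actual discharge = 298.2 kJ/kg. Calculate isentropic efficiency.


dh_ideal = 288.9 - 256.3 = 32.6 kJ/kg
dh_actual = 298.2 - 256.3 = 41.9 kJ/kg
eta_s = dh_ideal / dh_actual = 32.6 / 41.9
eta_s = 0.778

0.778


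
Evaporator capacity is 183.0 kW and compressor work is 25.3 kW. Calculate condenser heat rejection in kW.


Q_cond = Q_evap + W
Q_cond = 183.0 + 25.3
Q_cond = 208.3 kW

208.3


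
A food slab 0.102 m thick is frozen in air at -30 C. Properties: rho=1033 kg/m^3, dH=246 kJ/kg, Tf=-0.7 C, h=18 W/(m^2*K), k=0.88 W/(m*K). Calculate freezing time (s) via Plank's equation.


dT = -0.7 - (-30) = 29.3 K
term1 = a/(2h) = 0.102/(2*18) = 0.002833333333
term2 = a^2/(8k) = 0.102^2/(8*0.88) = 0.001477840909
t = rho*dH*1000/dT * (term1 + term2)
t = 1033*246*1000/29.3 * (0.002833333333 + 0.001477840909)
t = 37391 s

37391


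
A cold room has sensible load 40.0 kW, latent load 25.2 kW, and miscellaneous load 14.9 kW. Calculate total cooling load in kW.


Q_total = Q_s + Q_l + Q_misc
Q_total = 40.0 + 25.2 + 14.9
Q_total = 80.1 kW

80.1


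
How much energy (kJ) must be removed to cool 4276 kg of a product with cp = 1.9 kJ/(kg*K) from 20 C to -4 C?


dT = 20 - (-4) = 24 K
Q = m * cp * dT = 4276 * 1.9 * 24
Q = 194986 kJ

194986


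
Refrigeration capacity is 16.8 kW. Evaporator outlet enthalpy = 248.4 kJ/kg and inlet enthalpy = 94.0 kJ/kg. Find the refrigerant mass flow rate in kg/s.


dh = 248.4 - 94.0 = 154.4 kJ/kg
m_dot = Q / dh = 16.8 / 154.4 = 0.1088 kg/s

0.1088


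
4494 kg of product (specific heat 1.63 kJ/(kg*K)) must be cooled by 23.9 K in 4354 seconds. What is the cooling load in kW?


Q = m * cp * dT / t
Q = 4494 * 1.63 * 23.9 / 4354
Q = 40.21 kW

40.21


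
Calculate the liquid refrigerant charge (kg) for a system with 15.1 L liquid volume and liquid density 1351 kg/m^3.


Charge = V * rho / 1000
Charge = 15.1 * 1351 / 1000
Charge = 20.4 kg

20.4


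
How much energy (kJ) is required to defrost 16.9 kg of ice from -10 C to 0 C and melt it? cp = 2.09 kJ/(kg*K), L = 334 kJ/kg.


Sensible heat = cp * dT = 2.09 * 10 = 20.9 kJ/kg
Total per kg = 20.9 + 334 = 354.9 kJ/kg
Q = m * total = 16.9 * 354.9
Q = 5997.8 kJ

5997.8


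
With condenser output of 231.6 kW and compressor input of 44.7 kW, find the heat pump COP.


COP_hp = Q_cond / W
COP_hp = 231.6 / 44.7
COP_hp = 5.181

5.181


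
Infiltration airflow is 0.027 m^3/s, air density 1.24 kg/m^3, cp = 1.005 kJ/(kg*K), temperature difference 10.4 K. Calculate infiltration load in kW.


Q = V_dot * rho * cp * dT
Q = 0.027 * 1.24 * 1.005 * 10.4
Q = 0.35 kW

0.35


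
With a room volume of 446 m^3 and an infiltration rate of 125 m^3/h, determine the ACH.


ACH = flow / volume
ACH = 125 / 446
ACH = 0.28

0.28


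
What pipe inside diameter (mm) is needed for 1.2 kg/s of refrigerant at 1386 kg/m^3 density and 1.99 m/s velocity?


A = m_dot / (rho * v) = 1.2 / (1386 * 1.99) = 0.000435075812 m^2
d = sqrt(4*A/pi) * 1000
d = 23.5 mm

23.5


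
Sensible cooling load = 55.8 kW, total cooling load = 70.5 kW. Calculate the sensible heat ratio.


SHR = Q_sensible / Q_total
SHR = 55.8 / 70.5
SHR = 0.791

0.791


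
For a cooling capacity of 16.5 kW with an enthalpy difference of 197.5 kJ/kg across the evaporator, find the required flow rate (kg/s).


m_dot = Q / dh
m_dot = 16.5 / 197.5
m_dot = 0.0835 kg/s

0.0835


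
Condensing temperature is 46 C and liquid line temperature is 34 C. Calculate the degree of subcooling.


Subcooling = T_cond - T_liquid
Subcooling = 46 - 34
Subcooling = 12 K

12


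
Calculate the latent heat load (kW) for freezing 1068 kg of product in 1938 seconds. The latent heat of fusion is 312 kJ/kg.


Q_lat = m * h_fg / t
Q_lat = 1068 * 312 / 1938
Q_lat = 171.94 kW

171.94


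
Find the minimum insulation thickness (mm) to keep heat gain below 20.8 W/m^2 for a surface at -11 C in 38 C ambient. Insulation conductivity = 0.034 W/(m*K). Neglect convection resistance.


dT = 38 - (-11) = 49 K
thickness = k * dT / q_max * 1000
thickness = 0.034 * 49 / 20.8 * 1000
thickness = 80.1 mm

80.1


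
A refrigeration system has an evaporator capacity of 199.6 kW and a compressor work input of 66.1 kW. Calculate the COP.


COP = Q_evap / W
COP = 199.6 / 66.1
COP = 3.02

3.02


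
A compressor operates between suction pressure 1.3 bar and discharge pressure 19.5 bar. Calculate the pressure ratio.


PR = P_high / P_low
PR = 19.5 / 1.3
PR = 15.0

15.0


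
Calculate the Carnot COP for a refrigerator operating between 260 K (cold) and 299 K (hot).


dT = 299 - 260 = 39 K
COP_carnot = T_cold / dT = 260 / 39
COP_carnot = 6.667

6.667


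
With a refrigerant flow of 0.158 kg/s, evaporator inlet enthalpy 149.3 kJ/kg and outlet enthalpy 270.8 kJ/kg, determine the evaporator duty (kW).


dh = 270.8 - 149.3 = 121.5 kJ/kg
Q_evap = m_dot * dh = 0.158 * 121.5
Q_evap = 19.2 kW

19.2


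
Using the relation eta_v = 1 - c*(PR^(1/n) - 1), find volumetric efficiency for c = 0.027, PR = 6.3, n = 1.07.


PR^(1/n) = 6.3^(1/1.07) = 5.58530948
eta_v = 1 - 0.027 * (5.58530948 - 1)
eta_v = 0.8762

0.8762


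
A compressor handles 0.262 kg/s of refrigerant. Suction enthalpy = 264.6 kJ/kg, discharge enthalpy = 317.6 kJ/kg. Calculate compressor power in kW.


dh = 317.6 - 264.6 = 53.0 kJ/kg
W = m_dot * dh = 0.262 * 53.0 = 13.89 kW

13.89


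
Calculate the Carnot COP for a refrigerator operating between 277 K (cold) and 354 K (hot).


dT = 354 - 277 = 77 K
COP_carnot = T_cold / dT = 277 / 77
COP_carnot = 3.597

3.597


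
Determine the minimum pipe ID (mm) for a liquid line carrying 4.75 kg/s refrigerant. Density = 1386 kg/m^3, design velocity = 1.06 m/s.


A = m_dot / (rho * v) = 4.75 / (1386 * 1.06) = 0.003233140026 m^2
d = sqrt(4*A/pi) * 1000
d = 64.2 mm

64.2


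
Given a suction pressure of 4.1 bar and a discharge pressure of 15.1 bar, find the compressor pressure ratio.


PR = P_high / P_low
PR = 15.1 / 4.1
PR = 3.683

3.683


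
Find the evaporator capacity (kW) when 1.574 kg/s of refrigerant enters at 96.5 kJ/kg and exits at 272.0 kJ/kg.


dh = 272.0 - 96.5 = 175.5 kJ/kg
Q_evap = m_dot * dh = 1.574 * 175.5
Q_evap = 276.24 kW

276.24


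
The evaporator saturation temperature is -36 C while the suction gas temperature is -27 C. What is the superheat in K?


Superheat = T_suction - T_evap
Superheat = -27 - (-36)
Superheat = 9 K

9


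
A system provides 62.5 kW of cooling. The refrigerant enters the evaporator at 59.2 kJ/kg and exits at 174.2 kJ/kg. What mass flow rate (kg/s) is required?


dh = 174.2 - 59.2 = 115.0 kJ/kg
m_dot = Q / dh = 62.5 / 115.0 = 0.5435 kg/s

0.5435


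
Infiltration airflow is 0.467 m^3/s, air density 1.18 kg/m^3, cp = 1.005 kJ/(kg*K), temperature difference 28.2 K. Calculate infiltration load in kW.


Q = V_dot * rho * cp * dT
Q = 0.467 * 1.18 * 1.005 * 28.2
Q = 15.618 kW

15.618


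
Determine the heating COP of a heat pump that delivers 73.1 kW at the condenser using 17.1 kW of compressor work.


COP_hp = Q_cond / W
COP_hp = 73.1 / 17.1
COP_hp = 4.275

4.275


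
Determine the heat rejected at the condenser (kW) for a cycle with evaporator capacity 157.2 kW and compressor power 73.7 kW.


Q_cond = Q_evap + W
Q_cond = 157.2 + 73.7
Q_cond = 230.9 kW

230.9


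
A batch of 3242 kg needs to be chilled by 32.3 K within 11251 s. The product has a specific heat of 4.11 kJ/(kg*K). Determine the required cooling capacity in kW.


Q = m * cp * dT / t
Q = 3242 * 4.11 * 32.3 / 11251
Q = 38.253 kW

38.253


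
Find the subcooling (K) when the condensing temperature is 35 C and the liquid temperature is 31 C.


Subcooling = T_cond - T_liquid
Subcooling = 35 - 31
Subcooling = 4 K

4


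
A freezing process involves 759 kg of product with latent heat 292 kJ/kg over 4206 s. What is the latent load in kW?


Q_lat = m * h_fg / t
Q_lat = 759 * 292 / 4206
Q_lat = 52.69 kW

52.69


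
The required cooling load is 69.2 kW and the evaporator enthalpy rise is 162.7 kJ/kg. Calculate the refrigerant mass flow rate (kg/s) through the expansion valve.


m_dot = Q / dh
m_dot = 69.2 / 162.7
m_dot = 0.4253 kg/s

0.4253


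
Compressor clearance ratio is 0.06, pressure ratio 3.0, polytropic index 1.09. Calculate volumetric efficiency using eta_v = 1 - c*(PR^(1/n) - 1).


PR^(1/n) = 3.0^(1/1.09) = 2.73984454
eta_v = 1 - 0.06 * (2.73984454 - 1)
eta_v = 0.8956

0.8956


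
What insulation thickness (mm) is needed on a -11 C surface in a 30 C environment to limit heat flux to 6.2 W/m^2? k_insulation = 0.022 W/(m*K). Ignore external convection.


dT = 30 - (-11) = 41 K
thickness = k * dT / q_max * 1000
thickness = 0.022 * 41 / 6.2 * 1000
thickness = 145.5 mm

145.5


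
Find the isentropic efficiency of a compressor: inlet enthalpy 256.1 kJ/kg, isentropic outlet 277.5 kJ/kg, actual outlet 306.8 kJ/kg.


dh_ideal = 277.5 - 256.1 = 21.4 kJ/kg
dh_actual = 306.8 - 256.1 = 50.7 kJ/kg
eta_s = dh_ideal / dh_actual = 21.4 / 50.7
eta_s = 0.4221

0.4221
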